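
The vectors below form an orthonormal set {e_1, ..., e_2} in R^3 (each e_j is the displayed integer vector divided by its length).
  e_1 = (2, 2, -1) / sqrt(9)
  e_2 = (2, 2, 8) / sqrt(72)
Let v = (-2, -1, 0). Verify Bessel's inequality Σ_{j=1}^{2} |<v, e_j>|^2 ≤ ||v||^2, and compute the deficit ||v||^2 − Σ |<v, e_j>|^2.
Σ |<v, e_j>|^2 = 9/2; ||v||^2 = 5; deficit = 1/2

Write each e_j = u_j / sqrt(<u_j, u_j>) where u_j is the displayed integer vector. Then <v, e_j> = <v, u_j> / sqrt(<u_j, u_j>), so |<v, e_j>|^2 = <v, u_j>^2 / <u_j, u_j>.
Coefficients: <v, e_1> = -6/sqrt(9), <v, e_2> = -6/sqrt(72).
Square and sum: Σ |<v, e_j>|^2 = 9/2.
Compute ||v||^2 = v·v = 5.
Deficit = 5 − 9/2 = 1/2 ≥ 0, confirming Bessel's inequality. (The deficit equals ||v − Σ <v,e_j> e_j||^2, the squared distance from v to span{e_j}.)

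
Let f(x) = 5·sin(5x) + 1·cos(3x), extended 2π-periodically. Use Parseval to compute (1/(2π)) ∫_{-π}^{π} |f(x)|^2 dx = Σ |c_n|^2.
Σ |c_n|^2 = 13

Expand |f|^2 and use orthogonality of {sin(nx), cos(mx)} on [-π, π]:
  ∫_{-π}^{π} sin(nx)^2 dx = π, ∫ cos(mx)^2 dx = π, and cross terms integrate to 0.
So ∫_{-π}^{π} f(x)^2 dx = 5^2 · π + 1^2 · π = (25 + 1)π.
Divide by 2π: (25 + 1)/2 = 13.
By Parseval, this equals Σ |c_n|^2.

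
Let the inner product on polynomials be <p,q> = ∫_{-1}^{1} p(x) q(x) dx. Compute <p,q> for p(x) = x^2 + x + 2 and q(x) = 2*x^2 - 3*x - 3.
<p,q> = -188/15

Expand the product: p(x)·q(x) = 2*x^4 - x^3 - 2*x^2 - 9*x - 6.
∫_{-1}^{1} of each monomial x^k gives [2/(k+1) if k even, 0 if k odd]. Integrating term-by-term (or equivalently evaluating the antiderivative F(x) = 2*x^5/5 - x^4/4 - 2*x^3/3 - 9*x^2/2 - 6*x at the endpoints):
  F(1) − F(−1) = -661/60 − (91/60) = -188/15.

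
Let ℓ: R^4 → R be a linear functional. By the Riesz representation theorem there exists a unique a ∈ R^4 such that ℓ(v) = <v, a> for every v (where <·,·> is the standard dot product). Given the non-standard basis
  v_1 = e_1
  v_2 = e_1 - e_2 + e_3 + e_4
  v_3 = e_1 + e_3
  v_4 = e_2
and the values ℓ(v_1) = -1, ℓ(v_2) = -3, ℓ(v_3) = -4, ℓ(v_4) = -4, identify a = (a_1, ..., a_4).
a = (-1, -4, -3, -3)

Write a = (a_1, ..., a_4) in the standard basis. For each basis vector v_i, ℓ(v_i) = <v_i, a> is a linear equation in the a_j's. Collect the n equations into a matrix system V a = ℓ, where row i of V is v_i (expressed in the standard basis). Since V is invertible (lower-triangular with 1s on the diagonal, up to permutation), solve by back-substitution:
  V =
[[1, 0, 0, 0],
 [1, -1, 1, 1],
 [1, 0, 1, 0],
 [0, 1, 0, 0]]
  V a = (-1, -3, -4, -4)
Solving gives a = (-1, -4, -3, -3).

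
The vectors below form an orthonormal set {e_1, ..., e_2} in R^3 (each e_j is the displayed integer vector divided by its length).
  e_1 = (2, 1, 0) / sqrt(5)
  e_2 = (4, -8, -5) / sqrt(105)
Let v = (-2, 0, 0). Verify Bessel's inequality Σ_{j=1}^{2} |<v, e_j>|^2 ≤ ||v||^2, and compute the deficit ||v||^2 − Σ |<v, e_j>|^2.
Σ |<v, e_j>|^2 = 80/21; ||v||^2 = 4; deficit = 4/21

Write each e_j = u_j / sqrt(<u_j, u_j>) where u_j is the displayed integer vector. Then <v, e_j> = <v, u_j> / sqrt(<u_j, u_j>), so |<v, e_j>|^2 = <v, u_j>^2 / <u_j, u_j>.
Coefficients: <v, e_1> = -4/sqrt(5), <v, e_2> = -8/sqrt(105).
Square and sum: Σ |<v, e_j>|^2 = 80/21.
Compute ||v||^2 = v·v = 4.
Deficit = 4 − 80/21 = 4/21 ≥ 0, confirming Bessel's inequality. (The deficit equals ||v − Σ <v,e_j> e_j||^2, the squared distance from v to span{e_j}.)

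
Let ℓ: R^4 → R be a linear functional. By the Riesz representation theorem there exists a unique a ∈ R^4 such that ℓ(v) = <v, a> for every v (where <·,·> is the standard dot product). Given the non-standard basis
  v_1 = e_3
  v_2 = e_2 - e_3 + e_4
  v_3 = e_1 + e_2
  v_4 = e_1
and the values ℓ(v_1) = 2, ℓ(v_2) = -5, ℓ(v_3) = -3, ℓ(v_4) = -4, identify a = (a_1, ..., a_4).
a = (-4, 1, 2, -4)

Write a = (a_1, ..., a_4) in the standard basis. For each basis vector v_i, ℓ(v_i) = <v_i, a> is a linear equation in the a_j's. Collect the n equations into a matrix system V a = ℓ, where row i of V is v_i (expressed in the standard basis). Since V is invertible (lower-triangular with 1s on the diagonal, up to permutation), solve by back-substitution:
  V =
[[0, 0, 1, 0],
 [0, 1, -1, 1],
 [1, 1, 0, 0],
 [1, 0, 0, 0]]
  V a = (2, -5, -3, -4)
Solving gives a = (-4, 1, 2, -4).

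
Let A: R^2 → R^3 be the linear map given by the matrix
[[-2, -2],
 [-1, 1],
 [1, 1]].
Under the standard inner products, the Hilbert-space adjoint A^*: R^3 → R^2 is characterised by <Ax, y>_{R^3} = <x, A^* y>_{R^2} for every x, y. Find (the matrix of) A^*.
A^* = A^T =
[[-2, -1, 1],
 [-2, 1, 1]]

For real matrices with standard dot products, the defining identity <Ax, y> = <x, A^* y> gives (Ax)^T y = x^T (A^*) y, i.e. x^T A^T y = x^T (A^*) y. Since this holds for all x, y, we must have A^* = A^T. Therefore
A^* =
[[-2, -1, 1],
 [-2, 1, 1]].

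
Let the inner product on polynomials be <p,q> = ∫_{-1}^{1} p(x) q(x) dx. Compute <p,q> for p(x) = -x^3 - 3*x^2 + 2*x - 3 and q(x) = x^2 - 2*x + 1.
<p,q> = -196/15

Expand the product: p(x)·q(x) = -x^5 - x^4 + 7*x^3 - 10*x^2 + 8*x - 3.
∫_{-1}^{1} of each monomial x^k gives [2/(k+1) if k even, 0 if k odd]. Integrating term-by-term (or equivalently evaluating the antiderivative F(x) = -x^6/6 - x^5/5 + 7*x^4/4 - 10*x^3/3 + 4*x^2 - 3*x at the endpoints):
  F(1) − F(−1) = -19/20 − (727/60) = -196/15.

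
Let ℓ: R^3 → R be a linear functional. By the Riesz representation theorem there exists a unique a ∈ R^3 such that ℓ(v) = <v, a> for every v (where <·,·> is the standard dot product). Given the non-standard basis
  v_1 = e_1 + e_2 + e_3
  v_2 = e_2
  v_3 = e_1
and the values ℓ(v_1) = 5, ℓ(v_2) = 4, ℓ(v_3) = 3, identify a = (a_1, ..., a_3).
a = (3, 4, -2)

Write a = (a_1, ..., a_3) in the standard basis. For each basis vector v_i, ℓ(v_i) = <v_i, a> is a linear equation in the a_j's. Collect the n equations into a matrix system V a = ℓ, where row i of V is v_i (expressed in the standard basis). Since V is invertible (lower-triangular with 1s on the diagonal, up to permutation), solve by back-substitution:
  V =
[[1, 1, 1],
 [0, 1, 0],
 [1, 0, 0]]
  V a = (5, 4, 3)
Solving gives a = (3, 4, -2).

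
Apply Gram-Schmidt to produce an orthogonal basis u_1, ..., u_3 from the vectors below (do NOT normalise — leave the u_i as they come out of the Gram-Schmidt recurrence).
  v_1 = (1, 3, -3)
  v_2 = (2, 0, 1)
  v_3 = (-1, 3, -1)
Orthogonal basis:
  u_1 = (1, 3, -3)
  u_2 = (39/19, 3/19, 16/19)
  u_3 = (-27/47, 63/47, 54/47)

Apply the Gram-Schmidt recurrence
  u_1 = v_1
  u_i = v_i − Σ_{j<i} ((v_i · u_j) / (u_j · u_j)) · u_j.

Step by step this gives:
  u_1 = (1, 3, -3)
  u_2 = (39/19, 3/19, 16/19)
  u_3 = (-27/47, 63/47, 54/47)

Orthogonality check:
  u_2 · u_1 = 0 (should be 0)
  u_3 · u_1 = 0 (should be 0)
  u_3 · u_2 = 0 (should be 0)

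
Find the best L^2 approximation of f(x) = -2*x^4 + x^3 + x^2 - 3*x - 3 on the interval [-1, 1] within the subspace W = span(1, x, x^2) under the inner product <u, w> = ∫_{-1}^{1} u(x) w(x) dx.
g(x) = -5*x^2/7 - 12*x/5 - 99/35

The best approximation g ∈ W is the orthogonal projection of f onto W. Writing g = a_0 + a_1 x + a_2 x^2, the coefficients solve the normal equations G · a = b where
  G_{ij} = <φ_i, φ_j> and b_i = <f, φ_i>, with φ_0 = 1, φ_1 = x, φ_2 = x^2.
G =
  [2, 0, 2/3]
  [0, 2/3, 0]
  [2/3, 0, 2/5],
b = (-92/15, -8/5, -76/35).
Solving gives a_0 = -99/35, a_1 = -12/5, a_2 = -5/7, so
  g(x) = -5*x^2/7 - 12*x/5 - 99/35.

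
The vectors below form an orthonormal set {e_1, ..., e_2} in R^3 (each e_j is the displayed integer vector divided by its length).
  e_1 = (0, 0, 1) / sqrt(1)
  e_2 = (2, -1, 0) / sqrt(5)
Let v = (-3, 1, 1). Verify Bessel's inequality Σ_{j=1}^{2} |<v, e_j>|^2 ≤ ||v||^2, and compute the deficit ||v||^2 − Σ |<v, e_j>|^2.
Σ |<v, e_j>|^2 = 54/5; ||v||^2 = 11; deficit = 1/5

Write each e_j = u_j / sqrt(<u_j, u_j>) where u_j is the displayed integer vector. Then <v, e_j> = <v, u_j> / sqrt(<u_j, u_j>), so |<v, e_j>|^2 = <v, u_j>^2 / <u_j, u_j>.
Coefficients: <v, e_1> = 1/sqrt(1), <v, e_2> = -7/sqrt(5).
Square and sum: Σ |<v, e_j>|^2 = 54/5.
Compute ||v||^2 = v·v = 11.
Deficit = 11 − 54/5 = 1/5 ≥ 0, confirming Bessel's inequality. (The deficit equals ||v − Σ <v,e_j> e_j||^2, the squared distance from v to span{e_j}.)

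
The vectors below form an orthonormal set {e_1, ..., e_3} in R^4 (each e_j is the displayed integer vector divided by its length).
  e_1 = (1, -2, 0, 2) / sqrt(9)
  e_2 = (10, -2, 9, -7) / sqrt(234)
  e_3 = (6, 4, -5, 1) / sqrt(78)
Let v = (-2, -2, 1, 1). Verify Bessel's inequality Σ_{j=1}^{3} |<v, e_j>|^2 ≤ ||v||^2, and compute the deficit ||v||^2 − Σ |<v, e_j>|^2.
Σ |<v, e_j>|^2 = 10; ||v||^2 = 10; deficit = 0

Write each e_j = u_j / sqrt(<u_j, u_j>) where u_j is the displayed integer vector. Then <v, e_j> = <v, u_j> / sqrt(<u_j, u_j>), so |<v, e_j>|^2 = <v, u_j>^2 / <u_j, u_j>.
Coefficients: <v, e_1> = 4/sqrt(9), <v, e_2> = -14/sqrt(234), <v, e_3> = -24/sqrt(78).
Square and sum: Σ |<v, e_j>|^2 = 10.
Compute ||v||^2 = v·v = 10.
Deficit = 10 − 10 = 0 ≥ 0, confirming Bessel's inequality. (The deficit equals ||v − Σ <v,e_j> e_j||^2, the squared distance from v to span{e_j}.)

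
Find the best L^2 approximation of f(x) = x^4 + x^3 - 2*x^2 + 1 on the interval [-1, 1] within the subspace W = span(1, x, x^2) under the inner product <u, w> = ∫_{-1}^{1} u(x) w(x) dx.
g(x) = -8*x^2/7 + 3*x/5 + 32/35

The best approximation g ∈ W is the orthogonal projection of f onto W. Writing g = a_0 + a_1 x + a_2 x^2, the coefficients solve the normal equations G · a = b where
  G_{ij} = <φ_i, φ_j> and b_i = <f, φ_i>, with φ_0 = 1, φ_1 = x, φ_2 = x^2.
G =
  [2, 0, 2/3]
  [0, 2/3, 0]
  [2/3, 0, 2/5],
b = (16/15, 2/5, 16/105).
Solving gives a_0 = 32/35, a_1 = 3/5, a_2 = -8/7, so
  g(x) = -8*x^2/7 + 3*x/5 + 32/35.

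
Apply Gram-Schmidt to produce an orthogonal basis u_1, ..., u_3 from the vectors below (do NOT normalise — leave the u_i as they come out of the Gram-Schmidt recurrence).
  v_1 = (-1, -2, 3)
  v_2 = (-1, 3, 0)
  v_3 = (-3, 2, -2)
Orthogonal basis:
  u_1 = (-1, -2, 3)
  u_2 = (-19/14, 16/7, 15/14)
  u_3 = (-279/115, -93/115, -31/23)

Apply the Gram-Schmidt recurrence
  u_1 = v_1
  u_i = v_i − Σ_{j<i} ((v_i · u_j) / (u_j · u_j)) · u_j.

Step by step this gives:
  u_1 = (-1, -2, 3)
  u_2 = (-19/14, 16/7, 15/14)
  u_3 = (-279/115, -93/115, -31/23)

Orthogonality check:
  u_2 · u_1 = 0 (should be 0)
  u_3 · u_1 = 0 (should be 0)
  u_3 · u_2 = 0 (should be 0)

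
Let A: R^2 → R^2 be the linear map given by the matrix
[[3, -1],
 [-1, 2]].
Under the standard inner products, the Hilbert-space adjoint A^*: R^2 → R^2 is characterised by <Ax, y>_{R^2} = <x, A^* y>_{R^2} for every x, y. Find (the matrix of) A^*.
A^* = A^T =
[[3, -1],
 [-1, 2]]

For real matrices with standard dot products, the defining identity <Ax, y> = <x, A^* y> gives (Ax)^T y = x^T (A^*) y, i.e. x^T A^T y = x^T (A^*) y. Since this holds for all x, y, we must have A^* = A^T. Therefore
A^* =
[[3, -1],
 [-1, 2]].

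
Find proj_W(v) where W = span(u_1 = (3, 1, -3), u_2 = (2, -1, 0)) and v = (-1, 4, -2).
proj_W(v) = (-103/70, 107/35, -39/14)

Set up U = [u_1 | ... | u_2] ∈ R^(3×2). The projector onto W = col(U) is P = U (U^T U)^(-1) U^T.
Compute U^T U =
  [19, 5]
  [5, 5],
and U^T v = (7, -6).
Solve U^T U · c = U^T v for the coefficients: c = (13/14, -149/70). The projection is proj_W(v) = U c.
Check: (v - proj_W(v)) · u_1 = 0  (should be 0).
Check: (v - proj_W(v)) · u_2 = 0  (should be 0).
Result: proj_W(v) = (-103/70, 107/35, -39/14).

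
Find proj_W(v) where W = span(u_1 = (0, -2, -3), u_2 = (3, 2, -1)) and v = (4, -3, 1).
proj_W(v) = (204/181, 42/181, -209/181)

Set up U = [u_1 | ... | u_2] ∈ R^(3×2). The projector onto W = col(U) is P = U (U^T U)^(-1) U^T.
Compute U^T U =
  [13, -1]
  [-1, 14],
and U^T v = (3, 5).
Solve U^T U · c = U^T v for the coefficients: c = (47/181, 68/181). The projection is proj_W(v) = U c.
Check: (v - proj_W(v)) · u_1 = 0  (should be 0).
Check: (v - proj_W(v)) · u_2 = 0  (should be 0).
Result: proj_W(v) = (204/181, 42/181, -209/181).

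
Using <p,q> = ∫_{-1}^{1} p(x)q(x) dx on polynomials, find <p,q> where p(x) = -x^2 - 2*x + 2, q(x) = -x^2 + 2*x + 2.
<p,q> = 46/15

Expand the product: p(x)·q(x) = x^4 - 8*x^2 + 4.
∫_{-1}^{1} of each monomial x^k gives [2/(k+1) if k even, 0 if k odd]. Integrating term-by-term (or equivalently evaluating the antiderivative F(x) = x^5/5 - 8*x^3/3 + 4*x at the endpoints):
  F(1) − F(−1) = 23/15 − (-23/15) = 46/15.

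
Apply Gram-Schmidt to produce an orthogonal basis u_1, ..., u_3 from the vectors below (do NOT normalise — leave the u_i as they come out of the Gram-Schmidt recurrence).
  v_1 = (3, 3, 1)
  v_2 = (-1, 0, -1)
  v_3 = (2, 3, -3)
Orthogonal basis:
  u_1 = (3, 3, 1)
  u_2 = (-7/19, 12/19, -15/19)
  u_3 = (27/22, -9/11, -27/22)

Apply the Gram-Schmidt recurrence
  u_1 = v_1
  u_i = v_i − Σ_{j<i} ((v_i · u_j) / (u_j · u_j)) · u_j.

Step by step this gives:
  u_1 = (3, 3, 1)
  u_2 = (-7/19, 12/19, -15/19)
  u_3 = (27/22, -9/11, -27/22)

Orthogonality check:
  u_2 · u_1 = 0 (should be 0)
  u_3 · u_1 = 0 (should be 0)
  u_3 · u_2 = 0 (should be 0)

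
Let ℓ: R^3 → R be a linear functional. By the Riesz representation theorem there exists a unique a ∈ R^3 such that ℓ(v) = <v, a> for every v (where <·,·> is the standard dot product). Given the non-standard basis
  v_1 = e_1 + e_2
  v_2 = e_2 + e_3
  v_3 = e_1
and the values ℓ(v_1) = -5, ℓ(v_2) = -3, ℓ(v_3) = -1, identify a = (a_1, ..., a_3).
a = (-1, -4, 1)

Write a = (a_1, ..., a_3) in the standard basis. For each basis vector v_i, ℓ(v_i) = <v_i, a> is a linear equation in the a_j's. Collect the n equations into a matrix system V a = ℓ, where row i of V is v_i (expressed in the standard basis). Since V is invertible (lower-triangular with 1s on the diagonal, up to permutation), solve by back-substitution:
  V =
[[1, 1, 0],
 [0, 1, 1],
 [1, 0, 0]]
  V a = (-5, -3, -1)
Solving gives a = (-1, -4, 1).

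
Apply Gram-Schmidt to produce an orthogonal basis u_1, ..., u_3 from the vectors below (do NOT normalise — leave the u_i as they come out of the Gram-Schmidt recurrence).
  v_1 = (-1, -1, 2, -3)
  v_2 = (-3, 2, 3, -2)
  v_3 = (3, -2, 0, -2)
Orthogonal basis:
  u_1 = (-1, -1, 2, -3)
  u_2 = (-32/15, 43/15, 19/15, 3/5)
  u_3 = (310/221, 205/221, 106/221, -101/221)

Apply the Gram-Schmidt recurrence
  u_1 = v_1
  u_i = v_i − Σ_{j<i} ((v_i · u_j) / (u_j · u_j)) · u_j.

Step by step this gives:
  u_1 = (-1, -1, 2, -3)
  u_2 = (-32/15, 43/15, 19/15, 3/5)
  u_3 = (310/221, 205/221, 106/221, -101/221)

Orthogonality check:
  u_2 · u_1 = 0 (should be 0)
  u_3 · u_1 = 0 (should be 0)
  u_3 · u_2 = 0 (should be 0)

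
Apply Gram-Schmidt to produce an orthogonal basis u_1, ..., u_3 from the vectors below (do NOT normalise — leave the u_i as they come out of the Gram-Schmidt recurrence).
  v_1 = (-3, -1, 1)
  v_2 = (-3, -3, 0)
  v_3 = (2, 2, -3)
Orthogonal basis:
  u_1 = (-3, -1, 1)
  u_2 = (3/11, -21/11, -12/11)
  u_3 = (-1, 1, -2)

Apply the Gram-Schmidt recurrence
  u_1 = v_1
  u_i = v_i − Σ_{j<i} ((v_i · u_j) / (u_j · u_j)) · u_j.

Step by step this gives:
  u_1 = (-3, -1, 1)
  u_2 = (3/11, -21/11, -12/11)
  u_3 = (-1, 1, -2)

Orthogonality check:
  u_2 · u_1 = 0 (should be 0)
  u_3 · u_1 = 0 (should be 0)
  u_3 · u_2 = 0 (should be 0)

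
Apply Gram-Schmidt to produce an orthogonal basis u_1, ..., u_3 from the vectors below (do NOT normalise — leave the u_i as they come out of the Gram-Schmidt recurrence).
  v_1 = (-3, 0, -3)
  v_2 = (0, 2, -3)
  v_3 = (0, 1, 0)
Orthogonal basis:
  u_1 = (-3, 0, -3)
  u_2 = (3/2, 2, -3/2)
  u_3 = (-6/17, 9/17, 6/17)

Apply the Gram-Schmidt recurrence
  u_1 = v_1
  u_i = v_i − Σ_{j<i} ((v_i · u_j) / (u_j · u_j)) · u_j.

Step by step this gives:
  u_1 = (-3, 0, -3)
  u_2 = (3/2, 2, -3/2)
  u_3 = (-6/17, 9/17, 6/17)

Orthogonality check:
  u_2 · u_1 = 0 (should be 0)
  u_3 · u_1 = 0 (should be 0)
  u_3 · u_2 = 0 (should be 0)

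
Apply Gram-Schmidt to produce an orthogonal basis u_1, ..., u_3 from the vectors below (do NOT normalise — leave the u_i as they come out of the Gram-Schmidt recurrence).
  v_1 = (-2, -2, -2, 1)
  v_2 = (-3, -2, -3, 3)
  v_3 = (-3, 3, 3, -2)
Orthogonal basis:
  u_1 = (-2, -2, -2, 1)
  u_2 = (-1/13, 12/13, -1/13, 20/13)
  u_3 = (-89/21, 13/7, 37/21, -26/21)

Apply the Gram-Schmidt recurrence
  u_1 = v_1
  u_i = v_i − Σ_{j<i} ((v_i · u_j) / (u_j · u_j)) · u_j.

Step by step this gives:
  u_1 = (-2, -2, -2, 1)
  u_2 = (-1/13, 12/13, -1/13, 20/13)
  u_3 = (-89/21, 13/7, 37/21, -26/21)

Orthogonality check:
  u_2 · u_1 = 0 (should be 0)
  u_3 · u_1 = 0 (should be 0)
  u_3 · u_2 = 0 (should be 0)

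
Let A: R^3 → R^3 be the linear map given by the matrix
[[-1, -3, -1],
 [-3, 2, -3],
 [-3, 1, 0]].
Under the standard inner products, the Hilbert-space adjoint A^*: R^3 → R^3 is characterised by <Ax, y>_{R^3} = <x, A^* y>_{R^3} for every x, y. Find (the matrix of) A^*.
A^* = A^T =
[[-1, -3, -3],
 [-3, 2, 1],
 [-1, -3, 0]]

For real matrices with standard dot products, the defining identity <Ax, y> = <x, A^* y> gives (Ax)^T y = x^T (A^*) y, i.e. x^T A^T y = x^T (A^*) y. Since this holds for all x, y, we must have A^* = A^T. Therefore
A^* =
[[-1, -3, -3],
 [-3, 2, 1],
 [-1, -3, 0]].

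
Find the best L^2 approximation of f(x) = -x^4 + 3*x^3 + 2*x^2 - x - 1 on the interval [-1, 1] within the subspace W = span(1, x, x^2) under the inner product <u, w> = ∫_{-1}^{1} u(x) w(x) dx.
g(x) = 8*x^2/7 + 4*x/5 - 32/35

The best approximation g ∈ W is the orthogonal projection of f onto W. Writing g = a_0 + a_1 x + a_2 x^2, the coefficients solve the normal equations G · a = b where
  G_{ij} = <φ_i, φ_j> and b_i = <f, φ_i>, with φ_0 = 1, φ_1 = x, φ_2 = x^2.
G =
  [2, 0, 2/3]
  [0, 2/3, 0]
  [2/3, 0, 2/5],
b = (-16/15, 8/15, -16/105).
Solving gives a_0 = -32/35, a_1 = 4/5, a_2 = 8/7, so
  g(x) = 8*x^2/7 + 4*x/5 - 32/35.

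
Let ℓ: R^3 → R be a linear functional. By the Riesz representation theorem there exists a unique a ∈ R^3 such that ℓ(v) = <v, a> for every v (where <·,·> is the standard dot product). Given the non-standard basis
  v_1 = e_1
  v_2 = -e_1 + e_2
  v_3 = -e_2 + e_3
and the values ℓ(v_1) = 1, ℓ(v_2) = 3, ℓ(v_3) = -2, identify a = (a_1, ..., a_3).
a = (1, 4, 2)

Write a = (a_1, ..., a_3) in the standard basis. For each basis vector v_i, ℓ(v_i) = <v_i, a> is a linear equation in the a_j's. Collect the n equations into a matrix system V a = ℓ, where row i of V is v_i (expressed in the standard basis). Since V is invertible (lower-triangular with 1s on the diagonal, up to permutation), solve by back-substitution:
  V =
[[1, 0, 0],
 [-1, 1, 0],
 [0, -1, 1]]
  V a = (1, 3, -2)
Solving gives a = (1, 4, 2).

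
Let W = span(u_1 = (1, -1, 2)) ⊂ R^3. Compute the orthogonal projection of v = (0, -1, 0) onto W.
proj_W(v) = (1/6, -1/6, 1/3)

Set up U = [u_1 | ... | u_1] ∈ R^(3×1). The projector onto W = col(U) is P = U (U^T U)^(-1) U^T.
Compute U^T U =
  [6],
and U^T v = (1).
Solve U^T U · c = U^T v for the coefficients: c = (1/6). The projection is proj_W(v) = U c.
Check: (v - proj_W(v)) · u_1 = 0  (should be 0).
Result: proj_W(v) = (1/6, -1/6, 1/3).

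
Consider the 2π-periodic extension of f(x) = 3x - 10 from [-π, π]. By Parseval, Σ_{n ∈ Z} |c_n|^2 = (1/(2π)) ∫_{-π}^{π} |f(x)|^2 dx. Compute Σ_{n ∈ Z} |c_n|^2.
Σ |c_n|^2 = 3π^2 + 100

Expand and integrate term by term over [-π, π]:
  ∫ (3x)^2 dx = 9·(2π^3/3); ∫ 2·3·(-10)·x dx = 0 (odd integrand); ∫ (-10)^2 dx = 100·2π.
So (1/(2π)) ∫_{-π}^{π} (3x - 10)^2 dx = 9π^2/3 + 100 = 3π^2 + 100.
Parseval ⇒ Σ |c_n|^2 = 3π^2 + 100.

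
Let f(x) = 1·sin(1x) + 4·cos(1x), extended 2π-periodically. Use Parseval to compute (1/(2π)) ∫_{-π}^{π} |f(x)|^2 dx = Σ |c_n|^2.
Σ |c_n|^2 = 17/2

Expand |f|^2 and use orthogonality of {sin(nx), cos(mx)} on [-π, π]:
  ∫_{-π}^{π} sin(nx)^2 dx = π, ∫ cos(mx)^2 dx = π, and cross terms integrate to 0.
So ∫_{-π}^{π} f(x)^2 dx = 1^2 · π + 4^2 · π = (1 + 16)π.
Divide by 2π: (1 + 16)/2 = 17/2.
By Parseval, this equals Σ |c_n|^2.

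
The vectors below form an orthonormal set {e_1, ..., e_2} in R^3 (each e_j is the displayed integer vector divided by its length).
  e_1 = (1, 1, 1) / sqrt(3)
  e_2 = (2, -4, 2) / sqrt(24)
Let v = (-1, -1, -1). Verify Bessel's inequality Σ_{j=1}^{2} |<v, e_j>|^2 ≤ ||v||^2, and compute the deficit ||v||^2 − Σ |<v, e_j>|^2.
Σ |<v, e_j>|^2 = 3; ||v||^2 = 3; deficit = 0

Write each e_j = u_j / sqrt(<u_j, u_j>) where u_j is the displayed integer vector. Then <v, e_j> = <v, u_j> / sqrt(<u_j, u_j>), so |<v, e_j>|^2 = <v, u_j>^2 / <u_j, u_j>.
Coefficients: <v, e_1> = -3/sqrt(3), <v, e_2> = 0/sqrt(24).
Square and sum: Σ |<v, e_j>|^2 = 3.
Compute ||v||^2 = v·v = 3.
Deficit = 3 − 3 = 0 ≥ 0, confirming Bessel's inequality. (The deficit equals ||v − Σ <v,e_j> e_j||^2, the squared distance from v to span{e_j}.)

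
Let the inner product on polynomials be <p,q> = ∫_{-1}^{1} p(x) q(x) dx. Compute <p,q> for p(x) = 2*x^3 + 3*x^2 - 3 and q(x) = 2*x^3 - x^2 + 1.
<p,q> = -72/35

Expand the product: p(x)·q(x) = 4*x^6 + 4*x^5 - 3*x^4 - 4*x^3 + 6*x^2 - 3.
∫_{-1}^{1} of each monomial x^k gives [2/(k+1) if k even, 0 if k odd]. Integrating term-by-term (or equivalently evaluating the antiderivative F(x) = 4*x^7/7 + 2*x^6/3 - 3*x^5/5 - x^4 + 2*x^3 - 3*x at the endpoints):
  F(1) − F(−1) = -143/105 − (73/105) = -72/35.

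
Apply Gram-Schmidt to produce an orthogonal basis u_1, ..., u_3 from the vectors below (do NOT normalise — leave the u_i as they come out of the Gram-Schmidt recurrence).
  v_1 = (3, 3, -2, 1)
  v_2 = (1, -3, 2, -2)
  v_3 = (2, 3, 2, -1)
Orthogonal basis:
  u_1 = (3, 3, -2, 1)
  u_2 = (59/23, -33/23, 22/23, -34/23)
  u_3 = (-61/270, 199/90, 341/135, -122/135)

Apply the Gram-Schmidt recurrence
  u_1 = v_1
  u_i = v_i − Σ_{j<i} ((v_i · u_j) / (u_j · u_j)) · u_j.

Step by step this gives:
  u_1 = (3, 3, -2, 1)
  u_2 = (59/23, -33/23, 22/23, -34/23)
  u_3 = (-61/270, 199/90, 341/135, -122/135)

Orthogonality check:
  u_2 · u_1 = 0 (should be 0)
  u_3 · u_1 = 0 (should be 0)
  u_3 · u_2 = 0 (should be 0)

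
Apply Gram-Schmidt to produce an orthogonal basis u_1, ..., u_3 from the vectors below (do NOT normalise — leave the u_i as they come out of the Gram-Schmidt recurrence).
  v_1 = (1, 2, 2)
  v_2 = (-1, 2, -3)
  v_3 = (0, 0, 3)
Orthogonal basis:
  u_1 = (1, 2, 2)
  u_2 = (-2/3, 8/3, -7/3)
  u_3 = (-40/39, 4/39, 16/39)

Apply the Gram-Schmidt recurrence
  u_1 = v_1
  u_i = v_i − Σ_{j<i} ((v_i · u_j) / (u_j · u_j)) · u_j.

Step by step this gives:
  u_1 = (1, 2, 2)
  u_2 = (-2/3, 8/3, -7/3)
  u_3 = (-40/39, 4/39, 16/39)

Orthogonality check:
  u_2 · u_1 = 0 (should be 0)
  u_3 · u_1 = 0 (should be 0)
  u_3 · u_2 = 0 (should be 0)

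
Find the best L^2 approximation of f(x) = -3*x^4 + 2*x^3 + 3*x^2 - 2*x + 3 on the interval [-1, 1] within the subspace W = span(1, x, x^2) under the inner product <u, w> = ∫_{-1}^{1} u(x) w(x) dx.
g(x) = 3*x^2/7 - 4*x/5 + 114/35

The best approximation g ∈ W is the orthogonal projection of f onto W. Writing g = a_0 + a_1 x + a_2 x^2, the coefficients solve the normal equations G · a = b where
  G_{ij} = <φ_i, φ_j> and b_i = <f, φ_i>, with φ_0 = 1, φ_1 = x, φ_2 = x^2.
G =
  [2, 0, 2/3]
  [0, 2/3, 0]
  [2/3, 0, 2/5],
b = (34/5, -8/15, 82/35).
Solving gives a_0 = 114/35, a_1 = -4/5, a_2 = 3/7, so
  g(x) = 3*x^2/7 - 4*x/5 + 114/35.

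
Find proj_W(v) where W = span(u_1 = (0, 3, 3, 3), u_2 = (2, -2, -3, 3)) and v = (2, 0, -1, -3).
proj_W(v) = (-14/37, -40/37, -33/37, -75/37)

Set up U = [u_1 | ... | u_2] ∈ R^(4×2). The projector onto W = col(U) is P = U (U^T U)^(-1) U^T.
Compute U^T U =
  [27, -6]
  [-6, 26],
and U^T v = (-12, -2).
Solve U^T U · c = U^T v for the coefficients: c = (-18/37, -7/37). The projection is proj_W(v) = U c.
Check: (v - proj_W(v)) · u_1 = 0  (should be 0).
Check: (v - proj_W(v)) · u_2 = 0  (should be 0).
Result: proj_W(v) = (-14/37, -40/37, -33/37, -75/37).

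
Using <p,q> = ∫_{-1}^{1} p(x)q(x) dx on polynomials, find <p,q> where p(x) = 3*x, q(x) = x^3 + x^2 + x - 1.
<p,q> = 16/5

Expand the product: p(x)·q(x) = 3*x^4 + 3*x^3 + 3*x^2 - 3*x.
∫_{-1}^{1} of each monomial x^k gives [2/(k+1) if k even, 0 if k odd]. Integrating term-by-term (or equivalently evaluating the antiderivative F(x) = 3*x^5/5 + 3*x^4/4 + x^3 - 3*x^2/2 at the endpoints):
  F(1) − F(−1) = 17/20 − (-47/20) = 16/5.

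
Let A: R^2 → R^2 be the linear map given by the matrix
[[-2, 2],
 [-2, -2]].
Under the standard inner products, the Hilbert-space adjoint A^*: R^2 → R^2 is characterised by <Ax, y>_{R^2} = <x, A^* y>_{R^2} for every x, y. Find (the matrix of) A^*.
A^* = A^T =
[[-2, -2],
 [2, -2]]

For real matrices with standard dot products, the defining identity <Ax, y> = <x, A^* y> gives (Ax)^T y = x^T (A^*) y, i.e. x^T A^T y = x^T (A^*) y. Since this holds for all x, y, we must have A^* = A^T. Therefore
A^* =
[[-2, -2],
 [2, -2]].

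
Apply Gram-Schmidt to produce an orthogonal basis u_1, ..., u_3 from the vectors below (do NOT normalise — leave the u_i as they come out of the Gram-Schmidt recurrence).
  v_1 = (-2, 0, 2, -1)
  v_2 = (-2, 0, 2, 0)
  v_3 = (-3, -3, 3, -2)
Orthogonal basis:
  u_1 = (-2, 0, 2, -1)
  u_2 = (-2/9, 0, 2/9, 8/9)
  u_3 = (0, -3, 0, 0)

Apply the Gram-Schmidt recurrence
  u_1 = v_1
  u_i = v_i − Σ_{j<i} ((v_i · u_j) / (u_j · u_j)) · u_j.

Step by step this gives:
  u_1 = (-2, 0, 2, -1)
  u_2 = (-2/9, 0, 2/9, 8/9)
  u_3 = (0, -3, 0, 0)

Orthogonality check:
  u_2 · u_1 = 0 (should be 0)
  u_3 · u_1 = 0 (should be 0)
  u_3 · u_2 = 0 (should be 0)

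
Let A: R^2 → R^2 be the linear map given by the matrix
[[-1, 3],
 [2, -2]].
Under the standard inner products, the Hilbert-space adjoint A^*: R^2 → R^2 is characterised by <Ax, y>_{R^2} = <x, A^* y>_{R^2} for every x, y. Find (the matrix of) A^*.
A^* = A^T =
[[-1, 2],
 [3, -2]]

For real matrices with standard dot products, the defining identity <Ax, y> = <x, A^* y> gives (Ax)^T y = x^T (A^*) y, i.e. x^T A^T y = x^T (A^*) y. Since this holds for all x, y, we must have A^* = A^T. Therefore
A^* =
[[-1, 2],
 [3, -2]].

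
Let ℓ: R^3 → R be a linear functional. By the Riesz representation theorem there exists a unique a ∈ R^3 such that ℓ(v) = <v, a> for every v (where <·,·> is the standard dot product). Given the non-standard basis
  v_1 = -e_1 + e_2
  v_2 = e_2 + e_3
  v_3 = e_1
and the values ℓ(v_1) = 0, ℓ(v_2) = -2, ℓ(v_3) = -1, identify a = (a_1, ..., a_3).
a = (-1, -1, -1)

Write a = (a_1, ..., a_3) in the standard basis. For each basis vector v_i, ℓ(v_i) = <v_i, a> is a linear equation in the a_j's. Collect the n equations into a matrix system V a = ℓ, where row i of V is v_i (expressed in the standard basis). Since V is invertible (lower-triangular with 1s on the diagonal, up to permutation), solve by back-substitution:
  V =
[[-1, 1, 0],
 [0, 1, 1],
 [1, 0, 0]]
  V a = (0, -2, -1)
Solving gives a = (-1, -1, -1).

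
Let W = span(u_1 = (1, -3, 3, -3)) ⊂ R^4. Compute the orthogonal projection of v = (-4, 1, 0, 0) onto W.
proj_W(v) = (-1/4, 3/4, -3/4, 3/4)

Set up U = [u_1 | ... | u_1] ∈ R^(4×1). The projector onto W = col(U) is P = U (U^T U)^(-1) U^T.
Compute U^T U =
  [28],
and U^T v = (-7).
Solve U^T U · c = U^T v for the coefficients: c = (-1/4). The projection is proj_W(v) = U c.
Check: (v - proj_W(v)) · u_1 = 0  (should be 0).
Result: proj_W(v) = (-1/4, 3/4, -3/4, 3/4).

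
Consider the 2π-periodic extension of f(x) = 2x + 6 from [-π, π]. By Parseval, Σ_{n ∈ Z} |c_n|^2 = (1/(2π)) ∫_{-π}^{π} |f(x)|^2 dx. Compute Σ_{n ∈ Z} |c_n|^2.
Σ |c_n|^2 = 4π^2/3 + 36

Expand and integrate term by term over [-π, π]:
  ∫ (2x)^2 dx = 4·(2π^3/3); ∫ 2·2·(6)·x dx = 0 (odd integrand); ∫ 6^2 dx = 36·2π.
So (1/(2π)) ∫_{-π}^{π} (2x + 6)^2 dx = 4π^2/3 + 36 = 4π^2/3 + 36.
Parseval ⇒ Σ |c_n|^2 = 4π^2/3 + 36.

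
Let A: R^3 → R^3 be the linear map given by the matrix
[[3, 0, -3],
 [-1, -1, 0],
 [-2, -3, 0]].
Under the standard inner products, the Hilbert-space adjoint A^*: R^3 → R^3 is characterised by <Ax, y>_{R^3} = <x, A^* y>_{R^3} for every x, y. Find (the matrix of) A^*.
A^* = A^T =
[[3, -1, -2],
 [0, -1, -3],
 [-3, 0, 0]]

For real matrices with standard dot products, the defining identity <Ax, y> = <x, A^* y> gives (Ax)^T y = x^T (A^*) y, i.e. x^T A^T y = x^T (A^*) y. Since this holds for all x, y, we must have A^* = A^T. Therefore
A^* =
[[3, -1, -2],
 [0, -1, -3],
 [-3, 0, 0]].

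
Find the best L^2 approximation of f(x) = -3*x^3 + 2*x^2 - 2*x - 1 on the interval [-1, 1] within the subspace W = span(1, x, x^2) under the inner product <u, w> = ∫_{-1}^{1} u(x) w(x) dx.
g(x) = 2*x^2 - 19*x/5 - 1

The best approximation g ∈ W is the orthogonal projection of f onto W. Writing g = a_0 + a_1 x + a_2 x^2, the coefficients solve the normal equations G · a = b where
  G_{ij} = <φ_i, φ_j> and b_i = <f, φ_i>, with φ_0 = 1, φ_1 = x, φ_2 = x^2.
G =
  [2, 0, 2/3]
  [0, 2/3, 0]
  [2/3, 0, 2/5],
b = (-2/3, -38/15, 2/15).
Solving gives a_0 = -1, a_1 = -19/5, a_2 = 2, so
  g(x) = 2*x^2 - 19*x/5 - 1.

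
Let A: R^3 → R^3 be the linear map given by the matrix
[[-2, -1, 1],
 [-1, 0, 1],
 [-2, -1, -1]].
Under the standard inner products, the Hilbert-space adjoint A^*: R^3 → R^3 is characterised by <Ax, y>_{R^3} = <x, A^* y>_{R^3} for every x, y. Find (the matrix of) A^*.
A^* = A^T =
[[-2, -1, -2],
 [-1, 0, -1],
 [1, 1, -1]]

For real matrices with standard dot products, the defining identity <Ax, y> = <x, A^* y> gives (Ax)^T y = x^T (A^*) y, i.e. x^T A^T y = x^T (A^*) y. Since this holds for all x, y, we must have A^* = A^T. Therefore
A^* =
[[-2, -1, -2],
 [-1, 0, -1],
 [1, 1, -1]].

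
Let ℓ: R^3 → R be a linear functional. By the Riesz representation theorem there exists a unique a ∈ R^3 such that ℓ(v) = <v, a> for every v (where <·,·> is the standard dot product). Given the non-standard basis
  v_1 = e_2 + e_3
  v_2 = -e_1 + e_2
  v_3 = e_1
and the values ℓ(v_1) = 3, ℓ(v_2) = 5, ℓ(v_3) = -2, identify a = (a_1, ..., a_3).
a = (-2, 3, 0)

Write a = (a_1, ..., a_3) in the standard basis. For each basis vector v_i, ℓ(v_i) = <v_i, a> is a linear equation in the a_j's. Collect the n equations into a matrix system V a = ℓ, where row i of V is v_i (expressed in the standard basis). Since V is invertible (lower-triangular with 1s on the diagonal, up to permutation), solve by back-substitution:
  V =
[[0, 1, 1],
 [-1, 1, 0],
 [1, 0, 0]]
  V a = (3, 5, -2)
Solving gives a = (-2, 3, 0).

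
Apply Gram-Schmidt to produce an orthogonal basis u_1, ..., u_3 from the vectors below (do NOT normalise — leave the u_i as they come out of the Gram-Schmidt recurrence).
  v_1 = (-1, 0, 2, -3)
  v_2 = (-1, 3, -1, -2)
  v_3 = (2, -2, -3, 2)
Orthogonal basis:
  u_1 = (-1, 0, 2, -3)
  u_2 = (-9/14, 3, -12/7, -13/14)
  u_3 = (149/185, -202/185, -281/185, -237/185)

Apply the Gram-Schmidt recurrence
  u_1 = v_1
  u_i = v_i − Σ_{j<i} ((v_i · u_j) / (u_j · u_j)) · u_j.

Step by step this gives:
  u_1 = (-1, 0, 2, -3)
  u_2 = (-9/14, 3, -12/7, -13/14)
  u_3 = (149/185, -202/185, -281/185, -237/185)

Orthogonality check:
  u_2 · u_1 = 0 (should be 0)
  u_3 · u_1 = 0 (should be 0)
  u_3 · u_2 = 0 (should be 0)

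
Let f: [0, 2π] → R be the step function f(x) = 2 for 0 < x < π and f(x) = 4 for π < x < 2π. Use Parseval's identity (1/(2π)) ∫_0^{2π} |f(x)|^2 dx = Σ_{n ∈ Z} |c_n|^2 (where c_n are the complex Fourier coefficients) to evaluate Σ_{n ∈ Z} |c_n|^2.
Σ |c_n|^2 = 10

Parseval equates the L^2 energy of f (normalised by 1/(2π)) with the ℓ^2 sum of its Fourier coefficients: (1/(2π)) ∫_0^{2π} |f|^2 = Σ |c_n|^2.
Compute the left side: (1/(2π)) [∫_0^π 2^2 dx + ∫_π^{2π} 4^2 dx] = (1/(2π)) · (4π + 16π) = (4 + 16)/2 = 10.
So Σ_{n ∈ Z} |c_n|^2 = 10.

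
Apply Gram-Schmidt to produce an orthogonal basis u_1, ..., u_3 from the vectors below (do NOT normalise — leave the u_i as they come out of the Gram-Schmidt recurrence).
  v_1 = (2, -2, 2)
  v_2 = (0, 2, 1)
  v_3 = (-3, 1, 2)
Orthogonal basis:
  u_1 = (2, -2, 2)
  u_2 = (1/3, 5/3, 4/3)
  u_3 = (-18/7, -6/7, 12/7)

Apply the Gram-Schmidt recurrence
  u_1 = v_1
  u_i = v_i − Σ_{j<i} ((v_i · u_j) / (u_j · u_j)) · u_j.

Step by step this gives:
  u_1 = (2, -2, 2)
  u_2 = (1/3, 5/3, 4/3)
  u_3 = (-18/7, -6/7, 12/7)

Orthogonality check:
  u_2 · u_1 = 0 (should be 0)
  u_3 · u_1 = 0 (should be 0)
  u_3 · u_2 = 0 (should be 0)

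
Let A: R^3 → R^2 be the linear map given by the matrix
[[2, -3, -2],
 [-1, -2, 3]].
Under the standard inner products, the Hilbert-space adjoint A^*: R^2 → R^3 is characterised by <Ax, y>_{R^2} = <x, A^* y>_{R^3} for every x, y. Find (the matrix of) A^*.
A^* = A^T =
[[2, -1],
 [-3, -2],
 [-2, 3]]

For real matrices with standard dot products, the defining identity <Ax, y> = <x, A^* y> gives (Ax)^T y = x^T (A^*) y, i.e. x^T A^T y = x^T (A^*) y. Since this holds for all x, y, we must have A^* = A^T. Therefore
A^* =
[[2, -1],
 [-3, -2],
 [-2, 3]].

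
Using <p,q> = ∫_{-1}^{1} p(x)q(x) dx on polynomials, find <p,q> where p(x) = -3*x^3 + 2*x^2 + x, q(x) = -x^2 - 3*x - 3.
<p,q> = -16/5

Expand the product: p(x)·q(x) = 3*x^5 + 7*x^4 + 2*x^3 - 9*x^2 - 3*x.
∫_{-1}^{1} of each monomial x^k gives [2/(k+1) if k even, 0 if k odd]. Integrating term-by-term (or equivalently evaluating the antiderivative F(x) = x^6/2 + 7*x^5/5 + x^4/2 - 3*x^3 - 3*x^2/2 at the endpoints):
  F(1) − F(−1) = -21/10 − (11/10) = -16/5.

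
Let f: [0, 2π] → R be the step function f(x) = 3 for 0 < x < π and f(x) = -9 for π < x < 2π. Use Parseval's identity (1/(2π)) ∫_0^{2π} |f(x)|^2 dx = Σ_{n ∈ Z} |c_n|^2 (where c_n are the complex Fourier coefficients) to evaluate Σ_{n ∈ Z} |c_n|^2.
Σ |c_n|^2 = 45

Parseval equates the L^2 energy of f (normalised by 1/(2π)) with the ℓ^2 sum of its Fourier coefficients: (1/(2π)) ∫_0^{2π} |f|^2 = Σ |c_n|^2.
Compute the left side: (1/(2π)) [∫_0^π 3^2 dx + ∫_π^{2π} (-9)^2 dx] = (1/(2π)) · (9π + 81π) = (9 + 81)/2 = 45.
So Σ_{n ∈ Z} |c_n|^2 = 45.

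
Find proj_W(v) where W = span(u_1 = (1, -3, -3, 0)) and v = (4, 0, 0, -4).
proj_W(v) = (4/19, -12/19, -12/19, 0)

Set up U = [u_1 | ... | u_1] ∈ R^(4×1). The projector onto W = col(U) is P = U (U^T U)^(-1) U^T.
Compute U^T U =
  [19],
and U^T v = (4).
Solve U^T U · c = U^T v for the coefficients: c = (4/19). The projection is proj_W(v) = U c.
Check: (v - proj_W(v)) · u_1 = 0  (should be 0).
Result: proj_W(v) = (4/19, -12/19, -12/19, 0).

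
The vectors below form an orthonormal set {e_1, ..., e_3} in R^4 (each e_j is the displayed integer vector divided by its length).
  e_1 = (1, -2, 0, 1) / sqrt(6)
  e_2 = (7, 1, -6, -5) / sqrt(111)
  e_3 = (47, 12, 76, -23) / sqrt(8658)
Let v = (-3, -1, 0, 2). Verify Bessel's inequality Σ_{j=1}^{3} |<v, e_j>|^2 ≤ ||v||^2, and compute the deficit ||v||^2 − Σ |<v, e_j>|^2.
Σ |<v, e_j>|^2 = 1634/117; ||v||^2 = 14; deficit = 4/117

Write each e_j = u_j / sqrt(<u_j, u_j>) where u_j is the displayed integer vector. Then <v, e_j> = <v, u_j> / sqrt(<u_j, u_j>), so |<v, e_j>|^2 = <v, u_j>^2 / <u_j, u_j>.
Coefficients: <v, e_1> = 1/sqrt(6), <v, e_2> = -32/sqrt(111), <v, e_3> = -199/sqrt(8658).
Square and sum: Σ |<v, e_j>|^2 = 1634/117.
Compute ||v||^2 = v·v = 14.
Deficit = 14 − 1634/117 = 4/117 ≥ 0, confirming Bessel's inequality. (The deficit equals ||v − Σ <v,e_j> e_j||^2, the squared distance from v to span{e_j}.)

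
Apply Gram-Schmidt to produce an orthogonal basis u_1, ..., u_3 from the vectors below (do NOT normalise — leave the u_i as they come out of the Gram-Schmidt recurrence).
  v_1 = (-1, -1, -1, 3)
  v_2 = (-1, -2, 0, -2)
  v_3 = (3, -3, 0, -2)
Orthogonal basis:
  u_1 = (-1, -1, -1, 3)
  u_2 = (-5/4, -9/4, -1/4, -5/4)
  u_3 = (10/3, -2, -1/3, 1/3)

Apply the Gram-Schmidt recurrence
  u_1 = v_1
  u_i = v_i − Σ_{j<i} ((v_i · u_j) / (u_j · u_j)) · u_j.

Step by step this gives:
  u_1 = (-1, -1, -1, 3)
  u_2 = (-5/4, -9/4, -1/4, -5/4)
  u_3 = (10/3, -2, -1/3, 1/3)

Orthogonality check:
  u_2 · u_1 = 0 (should be 0)
  u_3 · u_1 = 0 (should be 0)
  u_3 · u_2 = 0 (should be 0)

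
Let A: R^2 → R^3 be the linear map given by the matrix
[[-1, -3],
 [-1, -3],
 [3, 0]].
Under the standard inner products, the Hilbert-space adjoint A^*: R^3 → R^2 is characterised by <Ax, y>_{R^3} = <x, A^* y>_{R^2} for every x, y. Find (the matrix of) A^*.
A^* = A^T =
[[-1, -1, 3],
 [-3, -3, 0]]

For real matrices with standard dot products, the defining identity <Ax, y> = <x, A^* y> gives (Ax)^T y = x^T (A^*) y, i.e. x^T A^T y = x^T (A^*) y. Since this holds for all x, y, we must have A^* = A^T. Therefore
A^* =
[[-1, -1, 3],
 [-3, -3, 0]].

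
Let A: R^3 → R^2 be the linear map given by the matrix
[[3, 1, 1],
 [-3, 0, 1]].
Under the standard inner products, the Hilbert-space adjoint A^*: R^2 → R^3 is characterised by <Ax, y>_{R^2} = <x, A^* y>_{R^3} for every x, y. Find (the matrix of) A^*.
A^* = A^T =
[[3, -3],
 [1, 0],
 [1, 1]]

For real matrices with standard dot products, the defining identity <Ax, y> = <x, A^* y> gives (Ax)^T y = x^T (A^*) y, i.e. x^T A^T y = x^T (A^*) y. Since this holds for all x, y, we must have A^* = A^T. Therefore
A^* =
[[3, -3],
 [1, 0],
 [1, 1]].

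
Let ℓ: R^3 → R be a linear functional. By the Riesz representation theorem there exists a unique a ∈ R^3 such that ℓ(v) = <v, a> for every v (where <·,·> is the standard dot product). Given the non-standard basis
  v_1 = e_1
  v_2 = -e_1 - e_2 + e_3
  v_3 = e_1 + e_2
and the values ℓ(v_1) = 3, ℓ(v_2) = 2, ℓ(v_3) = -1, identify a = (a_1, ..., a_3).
a = (3, -4, 1)

Write a = (a_1, ..., a_3) in the standard basis. For each basis vector v_i, ℓ(v_i) = <v_i, a> is a linear equation in the a_j's. Collect the n equations into a matrix system V a = ℓ, where row i of V is v_i (expressed in the standard basis). Since V is invertible (lower-triangular with 1s on the diagonal, up to permutation), solve by back-substitution:
  V =
[[1, 0, 0],
 [-1, -1, 1],
 [1, 1, 0]]
  V a = (3, 2, -1)
Solving gives a = (3, -4, 1).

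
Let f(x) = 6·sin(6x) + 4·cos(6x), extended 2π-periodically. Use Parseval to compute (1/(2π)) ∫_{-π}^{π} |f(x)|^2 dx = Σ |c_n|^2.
Σ |c_n|^2 = 26

Expand |f|^2 and use orthogonality of {sin(nx), cos(mx)} on [-π, π]:
  ∫_{-π}^{π} sin(nx)^2 dx = π, ∫ cos(mx)^2 dx = π, and cross terms integrate to 0.
So ∫_{-π}^{π} f(x)^2 dx = 6^2 · π + 4^2 · π = (36 + 16)π.
Divide by 2π: (36 + 16)/2 = 26.
By Parseval, this equals Σ |c_n|^2.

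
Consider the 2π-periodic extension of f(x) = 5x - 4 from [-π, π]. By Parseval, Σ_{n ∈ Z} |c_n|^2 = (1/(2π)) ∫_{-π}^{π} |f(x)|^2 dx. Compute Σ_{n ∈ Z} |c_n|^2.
Σ |c_n|^2 = 25π^2/3 + 16

Expand and integrate term by term over [-π, π]:
  ∫ (5x)^2 dx = 25·(2π^3/3); ∫ 2·5·(-4)·x dx = 0 (odd integrand); ∫ (-4)^2 dx = 16·2π.
So (1/(2π)) ∫_{-π}^{π} (5x - 4)^2 dx = 25π^2/3 + 16 = 25π^2/3 + 16.
Parseval ⇒ Σ |c_n|^2 = 25π^2/3 + 16.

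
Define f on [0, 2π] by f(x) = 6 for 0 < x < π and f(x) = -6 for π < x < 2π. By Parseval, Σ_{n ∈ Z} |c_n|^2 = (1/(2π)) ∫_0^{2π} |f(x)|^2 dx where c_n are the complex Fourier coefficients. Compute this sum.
Σ |c_n|^2 = 36

Parseval equates the L^2 energy of f (normalised by 1/(2π)) with the ℓ^2 sum of its Fourier coefficients: (1/(2π)) ∫_0^{2π} |f|^2 = Σ |c_n|^2.
Compute the left side: (1/(2π)) [∫_0^π 6^2 dx + ∫_π^{2π} (-6)^2 dx] = (1/(2π)) · (36π + 36π) = (36 + 36)/2 = 36.
So Σ_{n ∈ Z} |c_n|^2 = 36.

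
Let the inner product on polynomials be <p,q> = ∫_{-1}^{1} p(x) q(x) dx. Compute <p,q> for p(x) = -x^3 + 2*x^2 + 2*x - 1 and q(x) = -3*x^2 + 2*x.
<p,q> = 22/15

Expand the product: p(x)·q(x) = 3*x^5 - 8*x^4 - 2*x^3 + 7*x^2 - 2*x.
∫_{-1}^{1} of each monomial x^k gives [2/(k+1) if k even, 0 if k odd]. Integrating term-by-term (or equivalently evaluating the antiderivative F(x) = x^6/2 - 8*x^5/5 - x^4/2 + 7*x^3/3 - x^2 at the endpoints):
  F(1) − F(−1) = -4/15 − (-26/15) = 22/15.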